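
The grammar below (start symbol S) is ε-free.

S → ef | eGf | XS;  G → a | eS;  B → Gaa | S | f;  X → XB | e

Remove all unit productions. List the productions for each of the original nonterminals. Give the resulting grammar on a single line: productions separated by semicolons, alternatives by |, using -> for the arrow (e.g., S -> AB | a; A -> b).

S -> XS | ef | eGf; B -> f | XS | ef | Gaa | eGf; G -> a | eS; X -> e | XB

Unit productions: B->S.
Unit pairs (A ⇒* B via units): (B,S).
S: inherits non-unit rules of {S} → XS | eGf | ef.
B: inherits non-unit rules of {B, S} → Gaa | XS | eGf | ef | f.
G: inherits non-unit rules of {G} → a | eS.
X: inherits non-unit rules of {X} → XB | e.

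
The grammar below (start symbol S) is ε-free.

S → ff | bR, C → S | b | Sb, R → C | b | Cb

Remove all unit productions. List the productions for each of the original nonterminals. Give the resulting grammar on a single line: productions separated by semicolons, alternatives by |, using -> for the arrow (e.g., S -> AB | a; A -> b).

Unit productions: C->S, R->C.
Unit pairs (A ⇒* B via units): (C,S), (R,C), (R,S).
S: inherits non-unit rules of {S} → bR | ff.
C: inherits non-unit rules of {C, S} → Sb | b | bR | ff.
R: inherits non-unit rules of {C, R, S} → Cb | Sb | b | bR | ff.

S -> bR | ff; C -> b | Sb | bR | ff; R -> b | Cb | Sb | bR | ff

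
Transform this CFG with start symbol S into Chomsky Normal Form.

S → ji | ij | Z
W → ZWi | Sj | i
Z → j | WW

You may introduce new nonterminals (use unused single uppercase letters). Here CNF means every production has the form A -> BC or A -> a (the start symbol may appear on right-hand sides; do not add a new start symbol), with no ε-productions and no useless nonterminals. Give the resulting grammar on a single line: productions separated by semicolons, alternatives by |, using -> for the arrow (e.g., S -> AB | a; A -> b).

No ε-productions.
After unit-elimination: S -> j | WW | ij | ji; W -> i | Sj | ZWi; Z -> j | WW.
TERM: introduce A -> i, B -> j and substitute in every rule of length ≥2.
BIN: W -> ZWA becomes W -> ZC, C -> WA.

S -> j | AB | BA | WW; A -> i; B -> j; C -> WA; W -> i | SB | ZC; Z -> j | WW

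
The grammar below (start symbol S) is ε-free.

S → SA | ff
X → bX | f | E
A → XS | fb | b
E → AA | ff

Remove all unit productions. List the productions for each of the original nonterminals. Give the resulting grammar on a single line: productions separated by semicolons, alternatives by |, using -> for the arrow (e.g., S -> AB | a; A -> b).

Unit productions: X->E.
Unit pairs (A ⇒* B via units): (X,E).
S: inherits non-unit rules of {S} → SA | ff.
A: inherits non-unit rules of {A} → XS | b | fb.
E: inherits non-unit rules of {E} → AA | ff.
X: inherits non-unit rules of {E, X} → AA | bX | f | ff.

S -> SA | ff; A -> b | XS | fb; E -> AA | ff; X -> f | AA | bX | ff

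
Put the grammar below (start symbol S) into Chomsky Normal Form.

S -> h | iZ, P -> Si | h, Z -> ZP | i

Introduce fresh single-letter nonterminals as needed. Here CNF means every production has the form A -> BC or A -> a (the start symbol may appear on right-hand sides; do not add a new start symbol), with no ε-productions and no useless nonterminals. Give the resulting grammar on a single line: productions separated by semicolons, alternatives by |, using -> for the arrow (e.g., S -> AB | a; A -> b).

No ε-productions.
No unit productions to eliminate.
TERM: introduce A -> i and substitute in every rule of length ≥2.

S -> h | AZ; A -> i; P -> h | SA; Z -> i | ZP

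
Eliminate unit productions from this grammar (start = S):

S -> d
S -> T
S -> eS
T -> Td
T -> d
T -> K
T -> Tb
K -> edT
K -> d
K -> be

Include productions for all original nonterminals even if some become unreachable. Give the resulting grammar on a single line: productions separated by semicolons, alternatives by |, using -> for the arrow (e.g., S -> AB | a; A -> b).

Unit productions: S->T, T->K.
Unit pairs (A ⇒* B via units): (S,K), (S,T), (T,K).
S: inherits non-unit rules of {K, S, T} → Tb | Td | be | d | eS | edT.
K: inherits non-unit rules of {K} → be | d | edT.
T: inherits non-unit rules of {K, T} → Tb | Td | be | d | edT.

S -> d | Tb | Td | be | eS | edT; K -> d | be | edT; T -> d | Tb | Td | be | edT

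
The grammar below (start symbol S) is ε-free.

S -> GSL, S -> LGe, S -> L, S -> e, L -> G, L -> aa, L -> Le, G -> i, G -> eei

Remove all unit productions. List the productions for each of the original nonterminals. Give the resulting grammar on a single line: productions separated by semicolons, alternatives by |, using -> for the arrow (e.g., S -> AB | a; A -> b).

S -> e | i | Le | aa | GSL | LGe | eei; G -> i | eei; L -> i | Le | aa | eei

Unit productions: L->G, S->L.
Unit pairs (A ⇒* B via units): (L,G), (S,G), (S,L).
S: inherits non-unit rules of {G, L, S} → GSL | LGe | Le | aa | e | eei | i.
G: inherits non-unit rules of {G} → eei | i.
L: inherits non-unit rules of {G, L} → Le | aa | eei | i.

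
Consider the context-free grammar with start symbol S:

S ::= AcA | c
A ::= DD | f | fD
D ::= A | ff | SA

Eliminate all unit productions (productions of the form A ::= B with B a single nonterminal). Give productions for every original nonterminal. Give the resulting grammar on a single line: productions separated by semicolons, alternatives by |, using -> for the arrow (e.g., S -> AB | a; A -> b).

Unit productions: D->A.
Unit pairs (A ⇒* B via units): (D,A).
S: inherits non-unit rules of {S} → AcA | c.
A: inherits non-unit rules of {A} → DD | f | fD.
D: inherits non-unit rules of {A, D} → DD | SA | f | fD | ff.

S -> c | AcA; A -> f | DD | fD; D -> f | DD | SA | fD | ff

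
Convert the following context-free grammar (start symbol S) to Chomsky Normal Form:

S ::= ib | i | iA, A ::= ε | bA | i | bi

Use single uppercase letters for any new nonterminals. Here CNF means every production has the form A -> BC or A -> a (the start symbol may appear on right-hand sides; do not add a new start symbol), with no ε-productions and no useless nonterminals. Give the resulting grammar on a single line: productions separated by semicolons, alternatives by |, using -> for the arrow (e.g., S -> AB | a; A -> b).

S -> i | CA | CB; A -> b | i | BA | BC; B -> b; C -> i

Nullable: {A}; after ε-elimination: S -> i | iA | ib; A -> b | i | bA | bi.
No unit productions to eliminate.
TERM: introduce B -> b, C -> i and substitute in every rule of length ≥2.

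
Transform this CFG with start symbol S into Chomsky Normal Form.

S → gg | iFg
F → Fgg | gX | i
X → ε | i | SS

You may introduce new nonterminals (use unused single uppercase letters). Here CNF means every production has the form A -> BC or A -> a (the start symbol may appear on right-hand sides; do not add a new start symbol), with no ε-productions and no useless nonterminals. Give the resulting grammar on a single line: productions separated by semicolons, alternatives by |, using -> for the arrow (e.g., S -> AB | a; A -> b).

S -> AA | BD; A -> g; B -> i; C -> AA; D -> FA; F -> g | i | AX | FC; X -> i | SS

Nullable: {X}; after ε-elimination: S -> gg | iFg; F -> g | i | gX | Fgg; X -> i | SS.
No unit productions to eliminate.
TERM: introduce A -> g, B -> i and substitute in every rule of length ≥2.
BIN: F -> FAA becomes F -> FC, C -> AA; S -> BFA becomes S -> BD, D -> FA.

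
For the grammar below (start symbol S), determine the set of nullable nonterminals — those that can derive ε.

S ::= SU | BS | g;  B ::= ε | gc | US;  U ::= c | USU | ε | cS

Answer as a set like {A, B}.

{B, U}

Directly nullable (have an ε-rule): {B, U}.
Not nullable: S — each has a terminal in every rule's right-hand side or depends on a non-nullable symbol.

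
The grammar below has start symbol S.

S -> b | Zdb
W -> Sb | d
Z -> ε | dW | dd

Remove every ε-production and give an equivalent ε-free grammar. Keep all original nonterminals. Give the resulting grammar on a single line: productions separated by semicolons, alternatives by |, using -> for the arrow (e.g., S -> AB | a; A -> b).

Nullable set: {Z}.
S -> Zdb: Z nullable, giving Zdb | db.
Drop Z -> ε.
Unchanged (no nullable symbols): S -> b; W -> Sb; W -> d; Z -> dW; Z -> dd.

S -> b | db | Zdb; W -> d | Sb; Z -> dW | dd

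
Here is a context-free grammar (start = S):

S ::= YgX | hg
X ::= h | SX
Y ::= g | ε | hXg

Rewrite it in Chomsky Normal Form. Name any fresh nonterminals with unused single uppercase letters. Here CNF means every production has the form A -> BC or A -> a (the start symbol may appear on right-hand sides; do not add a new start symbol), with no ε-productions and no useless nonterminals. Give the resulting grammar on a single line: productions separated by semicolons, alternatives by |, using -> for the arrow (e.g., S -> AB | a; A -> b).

S -> AX | BA | YC; A -> g; B -> h; C -> AX; D -> XA; X -> h | SX; Y -> g | BD

Nullable: {Y}; after ε-elimination: S -> gX | hg | YgX; X -> h | SX; Y -> g | hXg.
No unit productions to eliminate.
TERM: introduce A -> g, B -> h and substitute in every rule of length ≥2.
BIN: S -> YAX becomes S -> YC, C -> AX; Y -> BXA becomes Y -> BD, D -> XA.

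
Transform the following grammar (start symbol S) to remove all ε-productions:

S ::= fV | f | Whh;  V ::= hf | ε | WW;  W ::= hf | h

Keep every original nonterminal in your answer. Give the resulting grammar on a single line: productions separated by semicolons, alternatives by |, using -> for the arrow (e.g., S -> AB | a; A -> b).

Nullable set: {V}.
S -> fV: V nullable, giving f | fV.
Drop V -> ε.
Unchanged (no nullable symbols): S -> Whh; S -> f; V -> WW; V -> hf; W -> h; W -> hf.

S -> f | fV | Whh; V -> WW | hf; W -> h | hf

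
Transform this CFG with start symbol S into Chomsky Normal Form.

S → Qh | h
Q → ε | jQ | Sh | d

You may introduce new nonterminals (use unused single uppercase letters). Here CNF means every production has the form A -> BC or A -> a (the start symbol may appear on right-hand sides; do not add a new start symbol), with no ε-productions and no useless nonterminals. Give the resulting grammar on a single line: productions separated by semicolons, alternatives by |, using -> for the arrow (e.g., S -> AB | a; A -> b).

Nullable: {Q}; after ε-elimination: S -> h | Qh; Q -> d | j | Sh | jQ.
No unit productions to eliminate.
TERM: introduce A -> h, B -> j and substitute in every rule of length ≥2.

S -> h | QA; A -> h; B -> j; Q -> d | j | BQ | SA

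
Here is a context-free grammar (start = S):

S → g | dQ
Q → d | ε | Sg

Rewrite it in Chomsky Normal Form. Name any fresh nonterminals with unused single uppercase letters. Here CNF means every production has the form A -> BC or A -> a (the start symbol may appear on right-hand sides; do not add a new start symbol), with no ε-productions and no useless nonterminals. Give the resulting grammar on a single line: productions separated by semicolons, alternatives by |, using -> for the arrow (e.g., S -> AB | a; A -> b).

S -> d | g | BQ; A -> g; B -> d; Q -> d | SA

Nullable: {Q}; after ε-elimination: S -> d | g | dQ; Q -> d | Sg.
No unit productions to eliminate.
TERM: introduce B -> d, A -> g and substitute in every rule of length ≥2.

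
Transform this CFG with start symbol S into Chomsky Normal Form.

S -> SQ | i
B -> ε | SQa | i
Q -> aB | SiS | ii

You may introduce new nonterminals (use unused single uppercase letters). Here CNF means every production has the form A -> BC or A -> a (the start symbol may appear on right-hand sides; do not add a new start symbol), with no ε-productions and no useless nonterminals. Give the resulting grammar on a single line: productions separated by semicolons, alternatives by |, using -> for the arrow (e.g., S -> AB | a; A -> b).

Nullable: {B}; after ε-elimination: S -> i | SQ; B -> i | SQa; Q -> a | aB | ii | SiS.
No unit productions to eliminate.
TERM: introduce A -> a, C -> i and substitute in every rule of length ≥2.
BIN: B -> SQA becomes B -> SD, D -> QA; Q -> SCS becomes Q -> SE, E -> CS.

S -> i | SQ; A -> a; B -> i | SD; C -> i; D -> QA; E -> CS; Q -> a | AB | CC | SE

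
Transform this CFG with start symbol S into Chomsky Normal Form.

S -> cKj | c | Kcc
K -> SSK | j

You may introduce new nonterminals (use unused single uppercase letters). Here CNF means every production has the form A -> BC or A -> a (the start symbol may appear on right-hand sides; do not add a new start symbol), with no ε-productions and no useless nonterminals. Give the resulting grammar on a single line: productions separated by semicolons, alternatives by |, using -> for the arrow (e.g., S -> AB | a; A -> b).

No ε-productions.
No unit productions to eliminate.
TERM: introduce A -> c, B -> j and substitute in every rule of length ≥2.
BIN: K -> SSK becomes K -> SC, C -> SK; S -> AKB becomes S -> AD, D -> KB; S -> KAA becomes S -> KE, E -> AA.

S -> c | AD | KE; A -> c; B -> j; C -> SK; D -> KB; E -> AA; K -> j | SC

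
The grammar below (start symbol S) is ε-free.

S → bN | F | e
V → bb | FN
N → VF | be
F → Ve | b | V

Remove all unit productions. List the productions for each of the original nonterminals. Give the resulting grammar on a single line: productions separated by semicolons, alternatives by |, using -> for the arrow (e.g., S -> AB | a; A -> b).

S -> b | e | FN | Ve | bN | bb; F -> b | FN | Ve | bb; N -> VF | be; V -> FN | bb

Unit productions: F->V, S->F.
Unit pairs (A ⇒* B via units): (F,V), (S,F), (S,V).
S: inherits non-unit rules of {F, S, V} → FN | Ve | b | bN | bb | e.
F: inherits non-unit rules of {F, V} → FN | Ve | b | bb.
N: inherits non-unit rules of {N} → VF | be.
V: inherits non-unit rules of {V} → FN | bb.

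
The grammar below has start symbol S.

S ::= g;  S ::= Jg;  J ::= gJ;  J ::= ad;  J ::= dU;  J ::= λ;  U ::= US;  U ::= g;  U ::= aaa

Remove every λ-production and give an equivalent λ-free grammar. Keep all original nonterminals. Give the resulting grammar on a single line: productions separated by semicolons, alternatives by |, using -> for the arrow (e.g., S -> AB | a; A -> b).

Nullable set: {J}.
S -> Jg: J nullable, giving Jg | g.
Drop J -> λ.
J -> gJ: J nullable, giving g | gJ.
Unchanged (no nullable symbols): S -> g; J -> ad; J -> dU; U -> US; U -> aaa; U -> g.

S -> g | Jg; J -> g | ad | dU | gJ; U -> g | US | aaa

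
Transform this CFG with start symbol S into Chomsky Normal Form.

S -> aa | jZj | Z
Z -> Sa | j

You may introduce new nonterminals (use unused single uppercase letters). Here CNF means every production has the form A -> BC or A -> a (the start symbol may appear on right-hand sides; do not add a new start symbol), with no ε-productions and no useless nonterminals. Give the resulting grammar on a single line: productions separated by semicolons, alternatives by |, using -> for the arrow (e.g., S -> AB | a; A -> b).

S -> j | AA | BC | SA; A -> a; B -> j; C -> ZB; Z -> j | SA

No ε-productions.
After unit-elimination: S -> j | Sa | aa | jZj; Z -> j | Sa.
TERM: introduce A -> a, B -> j and substitute in every rule of length ≥2.
BIN: S -> BZB becomes S -> BC, C -> ZB.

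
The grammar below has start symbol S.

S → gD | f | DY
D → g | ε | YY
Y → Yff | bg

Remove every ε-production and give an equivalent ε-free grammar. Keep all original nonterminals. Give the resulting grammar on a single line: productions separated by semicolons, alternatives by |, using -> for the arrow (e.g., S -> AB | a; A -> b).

Nullable set: {D}.
S -> DY: D nullable, giving DY | Y.
S -> gD: D nullable, giving g | gD.
Drop D -> ε.
Unchanged (no nullable symbols): S -> f; D -> YY; D -> g; Y -> Yff; Y -> bg.

S -> Y | f | g | DY | gD; D -> g | YY; Y -> bg | Yff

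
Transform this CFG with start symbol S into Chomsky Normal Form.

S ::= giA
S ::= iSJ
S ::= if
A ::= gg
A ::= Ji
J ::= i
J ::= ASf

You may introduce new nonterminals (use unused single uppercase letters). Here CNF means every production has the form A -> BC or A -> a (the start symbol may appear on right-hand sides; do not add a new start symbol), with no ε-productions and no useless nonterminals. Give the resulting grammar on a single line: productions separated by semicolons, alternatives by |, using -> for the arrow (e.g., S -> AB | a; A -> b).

No ε-productions.
No unit productions to eliminate.
TERM: introduce D -> f, C -> g, B -> i and substitute in every rule of length ≥2.
BIN: J -> ASD becomes J -> AE, E -> SD; S -> BSJ becomes S -> BF, F -> SJ; S -> CBA becomes S -> CG, G -> BA.

S -> BD | BF | CG; A -> CC | JB; B -> i; C -> g; D -> f; E -> SD; F -> SJ; G -> BA; J -> i | AE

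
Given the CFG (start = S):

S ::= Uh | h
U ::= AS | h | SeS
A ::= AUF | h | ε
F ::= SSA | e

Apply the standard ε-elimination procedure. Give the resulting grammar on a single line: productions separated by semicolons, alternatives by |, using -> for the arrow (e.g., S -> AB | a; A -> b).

S -> h | Uh; A -> h | UF | AUF; F -> e | SS | SSA; U -> S | h | AS | SeS

Nullable set: {A}.
Drop A -> ε.
A -> AUF: A nullable, giving AUF | UF.
F -> SSA: A nullable, giving SS | SSA.
U -> AS: A nullable, giving AS | S.
Unchanged (no nullable symbols): S -> Uh; S -> h; A -> h; F -> e; U -> SeS; U -> h.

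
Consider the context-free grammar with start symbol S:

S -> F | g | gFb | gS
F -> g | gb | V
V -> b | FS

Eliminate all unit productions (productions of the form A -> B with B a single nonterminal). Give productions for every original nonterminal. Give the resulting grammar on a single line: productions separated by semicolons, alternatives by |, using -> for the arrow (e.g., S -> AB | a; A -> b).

S -> b | g | FS | gS | gb | gFb; F -> b | g | FS | gb; V -> b | FS

Unit productions: F->V, S->F.
Unit pairs (A ⇒* B via units): (F,V), (S,F), (S,V).
S: inherits non-unit rules of {F, S, V} → FS | b | g | gFb | gS | gb.
F: inherits non-unit rules of {F, V} → FS | b | g | gb.
V: inherits non-unit rules of {V} → FS | b.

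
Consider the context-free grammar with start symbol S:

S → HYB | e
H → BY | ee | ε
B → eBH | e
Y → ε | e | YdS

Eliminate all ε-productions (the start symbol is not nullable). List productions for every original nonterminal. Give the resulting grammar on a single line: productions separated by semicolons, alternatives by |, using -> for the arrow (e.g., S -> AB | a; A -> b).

S -> B | e | HB | YB | HYB; B -> e | eB | eBH; H -> B | BY | ee; Y -> e | dS | YdS

Nullable set: {H, Y}.
S -> HYB: H, Y nullable, giving B | HB | HYB | YB.
B -> eBH: H nullable, giving eB | eBH.
Drop H -> ε.
H -> BY: Y nullable, giving B | BY.
Drop Y -> ε.
Y -> YdS: Y nullable, giving YdS | dS.
Unchanged (no nullable symbols): S -> e; B -> e; H -> ee; Y -> e.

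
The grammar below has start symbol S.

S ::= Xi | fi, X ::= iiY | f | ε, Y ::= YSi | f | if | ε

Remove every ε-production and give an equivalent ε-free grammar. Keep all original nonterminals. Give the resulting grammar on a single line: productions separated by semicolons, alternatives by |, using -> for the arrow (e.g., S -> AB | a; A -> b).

S -> i | Xi | fi; X -> f | ii | iiY; Y -> f | Si | if | YSi

Nullable set: {X, Y}.
S -> Xi: X nullable, giving Xi | i.
Drop X -> ε.
X -> iiY: Y nullable, giving ii | iiY.
Drop Y -> ε.
Y -> YSi: Y nullable, giving Si | YSi.
Unchanged (no nullable symbols): S -> fi; X -> f; Y -> f; Y -> if.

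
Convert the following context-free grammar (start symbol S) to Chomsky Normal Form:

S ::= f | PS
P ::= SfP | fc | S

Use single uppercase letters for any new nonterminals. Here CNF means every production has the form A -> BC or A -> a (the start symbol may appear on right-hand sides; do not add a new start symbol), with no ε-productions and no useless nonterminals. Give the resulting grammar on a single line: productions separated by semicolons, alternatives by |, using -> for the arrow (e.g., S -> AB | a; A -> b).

S -> f | PS; A -> f; B -> c; C -> AP; P -> f | AB | PS | SC

No ε-productions.
After unit-elimination: S -> f | PS; P -> f | PS | fc | SfP.
TERM: introduce B -> c, A -> f and substitute in every rule of length ≥2.
BIN: P -> SAP becomes P -> SC, C -> AP.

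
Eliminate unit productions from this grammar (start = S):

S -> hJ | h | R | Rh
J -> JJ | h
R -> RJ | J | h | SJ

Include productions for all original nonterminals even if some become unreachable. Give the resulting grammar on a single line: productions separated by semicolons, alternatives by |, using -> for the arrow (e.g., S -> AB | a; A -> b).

S -> h | JJ | RJ | Rh | SJ | hJ; J -> h | JJ; R -> h | JJ | RJ | SJ

Unit productions: R->J, S->R.
Unit pairs (A ⇒* B via units): (R,J), (S,J), (S,R).
S: inherits non-unit rules of {J, R, S} → JJ | RJ | Rh | SJ | h | hJ.
J: inherits non-unit rules of {J} → JJ | h.
R: inherits non-unit rules of {J, R} → JJ | RJ | SJ | h.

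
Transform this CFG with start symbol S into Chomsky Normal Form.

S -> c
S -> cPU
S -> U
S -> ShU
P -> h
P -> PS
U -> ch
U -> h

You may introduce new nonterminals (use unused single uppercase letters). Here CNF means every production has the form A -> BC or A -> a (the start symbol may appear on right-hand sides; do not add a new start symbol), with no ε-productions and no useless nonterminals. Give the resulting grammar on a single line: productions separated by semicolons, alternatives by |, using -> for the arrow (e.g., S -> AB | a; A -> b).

S -> c | h | BA | BC | SD; A -> h; B -> c; C -> PU; D -> AU; P -> h | PS; U -> h | BA

No ε-productions.
After unit-elimination: S -> c | h | ch | ShU | cPU; P -> h | PS; U -> h | ch.
TERM: introduce B -> c, A -> h and substitute in every rule of length ≥2.
BIN: S -> BPU becomes S -> BC, C -> PU; S -> SAU becomes S -> SD, D -> AU.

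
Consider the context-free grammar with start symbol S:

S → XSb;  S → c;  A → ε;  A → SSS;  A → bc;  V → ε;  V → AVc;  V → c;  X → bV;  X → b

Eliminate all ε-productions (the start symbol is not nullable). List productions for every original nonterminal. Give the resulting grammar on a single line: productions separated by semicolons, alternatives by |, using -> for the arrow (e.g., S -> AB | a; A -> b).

S -> c | XSb; A -> bc | SSS; V -> c | Ac | Vc | AVc; X -> b | bV

Nullable set: {A, V}.
Drop A -> ε.
Drop V -> ε.
V -> AVc: A, V nullable, giving AVc | Ac | Vc | c.
X -> bV: V nullable, giving b | bV.
Unchanged (no nullable symbols): S -> XSb; S -> c; A -> SSS; A -> bc; V -> c; X -> b.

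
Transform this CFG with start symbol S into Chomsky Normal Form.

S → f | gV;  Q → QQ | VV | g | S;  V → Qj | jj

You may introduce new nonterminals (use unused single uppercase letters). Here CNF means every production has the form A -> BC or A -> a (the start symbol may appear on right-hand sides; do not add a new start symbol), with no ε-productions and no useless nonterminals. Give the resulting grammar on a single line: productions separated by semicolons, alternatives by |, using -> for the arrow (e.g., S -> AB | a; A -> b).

No ε-productions.
After unit-elimination: S -> f | gV; Q -> f | g | QQ | VV | gV; V -> Qj | jj.
TERM: introduce A -> g, B -> j and substitute in every rule of length ≥2.

S -> f | AV; A -> g; B -> j; Q -> f | g | AV | QQ | VV; V -> BB | QB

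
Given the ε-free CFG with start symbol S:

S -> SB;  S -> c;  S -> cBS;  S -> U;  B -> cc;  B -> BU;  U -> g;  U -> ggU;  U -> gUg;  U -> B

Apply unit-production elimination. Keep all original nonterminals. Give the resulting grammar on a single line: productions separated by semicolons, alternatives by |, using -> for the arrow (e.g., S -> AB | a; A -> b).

S -> c | g | BU | SB | cc | cBS | gUg | ggU; B -> BU | cc; U -> g | BU | cc | gUg | ggU

Unit productions: S->U, U->B.
Unit pairs (A ⇒* B via units): (S,B), (S,U), (U,B).
S: inherits non-unit rules of {B, S, U} → BU | SB | c | cBS | cc | g | gUg | ggU.
B: inherits non-unit rules of {B} → BU | cc.
U: inherits non-unit rules of {B, U} → BU | cc | g | gUg | ggU.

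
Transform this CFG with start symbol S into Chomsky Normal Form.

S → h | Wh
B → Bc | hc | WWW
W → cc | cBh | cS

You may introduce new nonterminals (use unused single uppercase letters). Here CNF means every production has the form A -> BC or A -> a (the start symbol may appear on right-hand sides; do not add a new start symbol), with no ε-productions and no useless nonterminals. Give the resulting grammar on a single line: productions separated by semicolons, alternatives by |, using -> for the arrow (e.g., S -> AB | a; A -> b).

No ε-productions.
No unit productions to eliminate.
TERM: introduce A -> c, C -> h and substitute in every rule of length ≥2.
BIN: B -> WWW becomes B -> WD, D -> WW; W -> ABC becomes W -> AE, E -> BC.

S -> h | WC; A -> c; B -> BA | CA | WD; C -> h; D -> WW; E -> BC; W -> AA | AE | AS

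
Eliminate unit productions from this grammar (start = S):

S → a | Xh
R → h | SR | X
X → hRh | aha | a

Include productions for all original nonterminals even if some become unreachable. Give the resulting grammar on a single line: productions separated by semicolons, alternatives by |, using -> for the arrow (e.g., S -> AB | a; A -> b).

S -> a | Xh; R -> a | h | SR | aha | hRh; X -> a | aha | hRh

Unit productions: R->X.
Unit pairs (A ⇒* B via units): (R,X).
S: inherits non-unit rules of {S} → Xh | a.
R: inherits non-unit rules of {R, X} → SR | a | aha | h | hRh.
X: inherits non-unit rules of {X} → a | aha | hRh.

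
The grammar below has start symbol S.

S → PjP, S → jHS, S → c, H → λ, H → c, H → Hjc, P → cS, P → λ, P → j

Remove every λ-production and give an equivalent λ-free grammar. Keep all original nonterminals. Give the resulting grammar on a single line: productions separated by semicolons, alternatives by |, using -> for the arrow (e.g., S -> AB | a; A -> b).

Nullable set: {H, P}.
S -> PjP: P, P nullable, giving Pj | PjP | j | jP.
S -> jHS: H nullable, giving jHS | jS.
Drop H -> λ.
H -> Hjc: H nullable, giving Hjc | jc.
Drop P -> λ.
Unchanged (no nullable symbols): S -> c; H -> c; P -> cS; P -> j.

S -> c | j | Pj | jP | jS | PjP | jHS; H -> c | jc | Hjc; P -> j | cS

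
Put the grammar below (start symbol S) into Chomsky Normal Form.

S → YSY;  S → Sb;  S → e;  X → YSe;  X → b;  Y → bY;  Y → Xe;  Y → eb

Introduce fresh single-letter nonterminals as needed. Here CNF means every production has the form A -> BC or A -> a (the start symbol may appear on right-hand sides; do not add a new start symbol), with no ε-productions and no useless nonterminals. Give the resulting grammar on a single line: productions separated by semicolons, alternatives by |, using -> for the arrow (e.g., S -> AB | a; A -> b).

S -> e | SA | YC; A -> b; B -> e; C -> SY; D -> SB; X -> b | YD; Y -> AY | BA | XB

No ε-productions.
No unit productions to eliminate.
TERM: introduce A -> b, B -> e and substitute in every rule of length ≥2.
BIN: S -> YSY becomes S -> YC, C -> SY; X -> YSB becomes X -> YD, D -> SB.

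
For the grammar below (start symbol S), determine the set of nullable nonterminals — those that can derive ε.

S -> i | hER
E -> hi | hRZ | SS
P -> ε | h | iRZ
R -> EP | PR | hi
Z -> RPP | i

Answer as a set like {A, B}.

{P}

Directly nullable (have an ε-rule): {P}.
Not nullable: E, R, S, Z — each has a terminal in every rule's right-hand side or depends on a non-nullable symbol.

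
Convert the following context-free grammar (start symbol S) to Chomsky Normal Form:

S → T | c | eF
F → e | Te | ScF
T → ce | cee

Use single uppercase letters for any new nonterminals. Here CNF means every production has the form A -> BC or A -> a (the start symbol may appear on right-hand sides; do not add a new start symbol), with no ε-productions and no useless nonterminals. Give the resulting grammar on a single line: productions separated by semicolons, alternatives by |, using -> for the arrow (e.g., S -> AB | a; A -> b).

No ε-productions.
After unit-elimination: S -> c | ce | eF | cee; F -> e | Te | ScF; T -> ce | cee.
TERM: introduce A -> c, B -> e and substitute in every rule of length ≥2.
BIN: F -> SAF becomes F -> SC, C -> AF; S -> ABB becomes S -> AD, D -> BB; T -> ABB becomes T -> AE, E -> BB.

S -> c | AB | AD | BF; A -> c; B -> e; C -> AF; D -> BB; E -> BB; F -> e | SC | TB; T -> AB | AE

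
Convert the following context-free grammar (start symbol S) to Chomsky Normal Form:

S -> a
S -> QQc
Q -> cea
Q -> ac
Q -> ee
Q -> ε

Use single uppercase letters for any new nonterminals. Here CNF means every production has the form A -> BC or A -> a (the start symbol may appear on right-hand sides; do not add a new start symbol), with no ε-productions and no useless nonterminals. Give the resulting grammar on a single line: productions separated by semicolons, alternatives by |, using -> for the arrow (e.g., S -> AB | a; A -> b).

Nullable: {Q}; after ε-elimination: S -> a | c | Qc | QQc; Q -> ac | ee | cea.
No unit productions to eliminate.
TERM: introduce A -> a, B -> c, C -> e and substitute in every rule of length ≥2.
BIN: Q -> BCA becomes Q -> BD, D -> CA; S -> QQB becomes S -> QE, E -> QB.

S -> a | c | QB | QE; A -> a; B -> c; C -> e; D -> CA; E -> QB; Q -> AB | BD | CC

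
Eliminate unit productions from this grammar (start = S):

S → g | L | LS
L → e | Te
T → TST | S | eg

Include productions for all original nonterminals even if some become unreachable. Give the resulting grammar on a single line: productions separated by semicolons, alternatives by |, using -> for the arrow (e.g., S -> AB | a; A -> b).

Unit productions: S->L, T->S.
Unit pairs (A ⇒* B via units): (S,L), (T,L), (T,S).
S: inherits non-unit rules of {L, S} → LS | Te | e | g.
L: inherits non-unit rules of {L} → Te | e.
T: inherits non-unit rules of {L, S, T} → LS | TST | Te | e | eg | g.

S -> e | g | LS | Te; L -> e | Te; T -> e | g | LS | Te | eg | TST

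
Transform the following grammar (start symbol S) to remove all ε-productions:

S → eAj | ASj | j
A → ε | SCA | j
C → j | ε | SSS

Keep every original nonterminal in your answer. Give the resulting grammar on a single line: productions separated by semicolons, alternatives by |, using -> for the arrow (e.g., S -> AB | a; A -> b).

Nullable set: {A, C}.
S -> ASj: A nullable, giving ASj | Sj.
S -> eAj: A nullable, giving eAj | ej.
Drop A -> ε.
A -> SCA: C, A nullable, giving S | SA | SC | SCA.
Drop C -> ε.
Unchanged (no nullable symbols): S -> j; A -> j; C -> SSS; C -> j.

S -> j | Sj | ej | ASj | eAj; A -> S | j | SA | SC | SCA; C -> j | SSS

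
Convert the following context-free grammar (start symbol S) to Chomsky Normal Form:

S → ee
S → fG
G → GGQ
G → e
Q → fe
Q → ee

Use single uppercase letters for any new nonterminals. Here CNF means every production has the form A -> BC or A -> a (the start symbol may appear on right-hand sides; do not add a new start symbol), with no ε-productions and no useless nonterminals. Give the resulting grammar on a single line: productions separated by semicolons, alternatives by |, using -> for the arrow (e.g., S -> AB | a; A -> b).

No ε-productions.
No unit productions to eliminate.
TERM: introduce A -> e, B -> f and substitute in every rule of length ≥2.
BIN: G -> GGQ becomes G -> GC, C -> GQ.

S -> AA | BG; A -> e; B -> f; C -> GQ; G -> e | GC; Q -> AA | BA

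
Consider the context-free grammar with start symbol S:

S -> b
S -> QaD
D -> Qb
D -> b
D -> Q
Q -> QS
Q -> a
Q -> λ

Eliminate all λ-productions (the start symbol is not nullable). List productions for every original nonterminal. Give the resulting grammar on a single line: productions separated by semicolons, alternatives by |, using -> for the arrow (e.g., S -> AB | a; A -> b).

Nullable set: {D, Q}.
S -> QaD: Q, D nullable, giving Qa | QaD | a | aD.
D -> Q: Q nullable, giving Q.
D -> Qb: Q nullable, giving Qb | b.
Drop Q -> λ.
Q -> QS: Q nullable, giving QS | S.
Unchanged (no nullable symbols): S -> b; D -> b; Q -> a.

S -> a | b | Qa | aD | QaD; D -> Q | b | Qb; Q -> S | a | QS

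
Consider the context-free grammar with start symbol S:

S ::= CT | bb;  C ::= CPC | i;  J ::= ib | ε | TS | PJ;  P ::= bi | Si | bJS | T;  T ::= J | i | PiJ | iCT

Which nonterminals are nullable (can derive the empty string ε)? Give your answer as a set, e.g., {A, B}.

{J, P, T}

Directly nullable (have an ε-rule): {J}.
T is nullable via T -> J (every symbol on the right is already known nullable).
P is nullable via P -> T (every symbol on the right is already known nullable).
Not nullable: C, S — each has a terminal in every rule's right-hand side or depends on a non-nullable symbol.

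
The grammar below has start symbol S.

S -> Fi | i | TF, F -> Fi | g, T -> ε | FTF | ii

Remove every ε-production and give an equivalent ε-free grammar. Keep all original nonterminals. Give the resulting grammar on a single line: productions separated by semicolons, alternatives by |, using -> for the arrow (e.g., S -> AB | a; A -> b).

S -> F | i | Fi | TF; F -> g | Fi; T -> FF | ii | FTF

Nullable set: {T}.
S -> TF: T nullable, giving F | TF.
Drop T -> ε.
T -> FTF: T nullable, giving FF | FTF.
Unchanged (no nullable symbols): S -> Fi; S -> i; F -> Fi; F -> g; T -> ii.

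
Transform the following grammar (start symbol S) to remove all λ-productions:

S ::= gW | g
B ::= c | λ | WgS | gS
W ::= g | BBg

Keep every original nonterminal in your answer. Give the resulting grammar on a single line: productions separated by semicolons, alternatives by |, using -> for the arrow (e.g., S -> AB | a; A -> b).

S -> g | gW; B -> c | gS | WgS; W -> g | Bg | BBg

Nullable set: {B}.
Drop B -> λ.
W -> BBg: B, B nullable, giving BBg | Bg | g.
Unchanged (no nullable symbols): S -> g; S -> gW; B -> WgS; B -> c; B -> gS; W -> g.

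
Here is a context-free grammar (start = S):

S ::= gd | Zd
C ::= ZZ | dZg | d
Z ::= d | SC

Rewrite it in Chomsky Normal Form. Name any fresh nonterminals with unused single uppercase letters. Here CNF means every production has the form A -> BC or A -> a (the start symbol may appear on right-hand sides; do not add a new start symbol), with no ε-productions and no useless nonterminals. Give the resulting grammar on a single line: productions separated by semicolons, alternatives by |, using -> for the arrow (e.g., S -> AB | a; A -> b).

S -> BA | ZA; A -> d; B -> g; C -> d | AD | ZZ; D -> ZB; Z -> d | SC

No ε-productions.
No unit productions to eliminate.
TERM: introduce A -> d, B -> g and substitute in every rule of length ≥2.
BIN: C -> AZB becomes C -> AD, D -> ZB.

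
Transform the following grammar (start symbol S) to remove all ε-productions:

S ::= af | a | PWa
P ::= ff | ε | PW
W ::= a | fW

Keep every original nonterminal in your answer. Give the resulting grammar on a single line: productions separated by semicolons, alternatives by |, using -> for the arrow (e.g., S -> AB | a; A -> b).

Nullable set: {P}.
S -> PWa: P nullable, giving PWa | Wa.
Drop P -> ε.
P -> PW: P nullable, giving PW | W.
Unchanged (no nullable symbols): S -> a; S -> af; P -> ff; W -> a; W -> fW.

S -> a | Wa | af | PWa; P -> W | PW | ff; W -> a | fW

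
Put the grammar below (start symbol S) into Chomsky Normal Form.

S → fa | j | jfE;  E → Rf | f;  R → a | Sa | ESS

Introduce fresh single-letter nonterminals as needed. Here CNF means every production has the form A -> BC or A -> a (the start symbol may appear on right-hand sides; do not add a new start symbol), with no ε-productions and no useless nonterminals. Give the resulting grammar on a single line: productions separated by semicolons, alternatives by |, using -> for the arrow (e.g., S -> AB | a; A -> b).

S -> j | AB | CF; A -> f; B -> a; C -> j; D -> SS; E -> f | RA; F -> AE; R -> a | ED | SB

No ε-productions.
No unit productions to eliminate.
TERM: introduce B -> a, A -> f, C -> j and substitute in every rule of length ≥2.
BIN: R -> ESS becomes R -> ED, D -> SS; S -> CAE becomes S -> CF, F -> AE.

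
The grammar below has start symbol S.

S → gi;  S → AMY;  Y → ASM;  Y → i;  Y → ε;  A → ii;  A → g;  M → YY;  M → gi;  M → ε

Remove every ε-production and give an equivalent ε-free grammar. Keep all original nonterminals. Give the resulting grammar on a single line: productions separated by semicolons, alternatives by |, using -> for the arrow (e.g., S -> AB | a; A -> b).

Nullable set: {M, Y}.
S -> AMY: M, Y nullable, giving A | AM | AMY | AY.
Drop M -> ε.
M -> YY: Y, Y nullable, giving Y | YY.
Drop Y -> ε.
Y -> ASM: M nullable, giving AS | ASM.
Unchanged (no nullable symbols): S -> gi; A -> g; A -> ii; M -> gi; Y -> i.

S -> A | AM | AY | gi | AMY; A -> g | ii; M -> Y | YY | gi; Y -> i | AS | ASM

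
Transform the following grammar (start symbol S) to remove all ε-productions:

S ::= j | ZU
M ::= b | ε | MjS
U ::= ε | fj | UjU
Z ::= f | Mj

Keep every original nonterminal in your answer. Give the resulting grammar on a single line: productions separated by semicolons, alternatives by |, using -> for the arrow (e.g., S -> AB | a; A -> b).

Nullable set: {M, U}.
S -> ZU: U nullable, giving Z | ZU.
Drop M -> ε.
M -> MjS: M nullable, giving MjS | jS.
Drop U -> ε.
U -> UjU: U, U nullable, giving Uj | UjU | j | jU.
Z -> Mj: M nullable, giving Mj | j.
Unchanged (no nullable symbols): S -> j; M -> b; U -> fj; Z -> f.

S -> Z | j | ZU; M -> b | jS | MjS; U -> j | Uj | fj | jU | UjU; Z -> f | j | Mj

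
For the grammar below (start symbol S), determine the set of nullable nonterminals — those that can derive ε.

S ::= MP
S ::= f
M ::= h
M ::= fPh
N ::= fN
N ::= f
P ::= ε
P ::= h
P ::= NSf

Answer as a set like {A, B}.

{P}

Directly nullable (have an ε-rule): {P}.
Not nullable: M, N, S — each has a terminal in every rule's right-hand side or depends on a non-nullable symbol.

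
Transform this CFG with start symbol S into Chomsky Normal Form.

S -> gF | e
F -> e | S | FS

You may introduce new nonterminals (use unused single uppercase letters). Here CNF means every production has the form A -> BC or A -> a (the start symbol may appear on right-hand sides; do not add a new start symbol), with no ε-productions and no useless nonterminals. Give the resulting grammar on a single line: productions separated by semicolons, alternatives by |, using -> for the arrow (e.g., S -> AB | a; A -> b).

No ε-productions.
After unit-elimination: S -> e | gF; F -> e | FS | gF.
TERM: introduce A -> g and substitute in every rule of length ≥2.

S -> e | AF; A -> g; F -> e | AF | FS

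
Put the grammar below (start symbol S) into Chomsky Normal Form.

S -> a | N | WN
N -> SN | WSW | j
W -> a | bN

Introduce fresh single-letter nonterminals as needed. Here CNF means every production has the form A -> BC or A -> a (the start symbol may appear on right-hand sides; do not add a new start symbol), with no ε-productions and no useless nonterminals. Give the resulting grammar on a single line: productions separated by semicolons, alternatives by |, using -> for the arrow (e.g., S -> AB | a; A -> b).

No ε-productions.
After unit-elimination: S -> a | j | SN | WN | WSW; N -> j | SN | WSW; W -> a | bN.
TERM: introduce A -> b and substitute in every rule of length ≥2.
BIN: N -> WSW becomes N -> WB, B -> SW; S -> WSW becomes S -> WC, C -> SW.

S -> a | j | SN | WC | WN; A -> b; B -> SW; C -> SW; N -> j | SN | WB; W -> a | AN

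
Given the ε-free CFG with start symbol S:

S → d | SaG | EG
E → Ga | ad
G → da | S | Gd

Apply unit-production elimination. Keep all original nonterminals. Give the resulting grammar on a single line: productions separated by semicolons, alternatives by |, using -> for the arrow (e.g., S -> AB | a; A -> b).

S -> d | EG | SaG; E -> Ga | ad; G -> d | EG | Gd | da | SaG

Unit productions: G->S.
Unit pairs (A ⇒* B via units): (G,S).
S: inherits non-unit rules of {S} → EG | SaG | d.
E: inherits non-unit rules of {E} → Ga | ad.
G: inherits non-unit rules of {G, S} → EG | Gd | SaG | d | da.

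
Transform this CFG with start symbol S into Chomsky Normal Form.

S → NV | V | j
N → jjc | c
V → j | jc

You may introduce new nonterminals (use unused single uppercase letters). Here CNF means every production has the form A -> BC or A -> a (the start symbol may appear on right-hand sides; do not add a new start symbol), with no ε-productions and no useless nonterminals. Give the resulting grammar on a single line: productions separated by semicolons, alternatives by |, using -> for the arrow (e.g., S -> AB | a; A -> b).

No ε-productions.
After unit-elimination: S -> j | NV | jc; N -> c | jjc; V -> j | jc.
TERM: introduce B -> c, A -> j and substitute in every rule of length ≥2.
BIN: N -> AAB becomes N -> AC, C -> AB.

S -> j | AB | NV; A -> j; B -> c; C -> AB; N -> c | AC; V -> j | AB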